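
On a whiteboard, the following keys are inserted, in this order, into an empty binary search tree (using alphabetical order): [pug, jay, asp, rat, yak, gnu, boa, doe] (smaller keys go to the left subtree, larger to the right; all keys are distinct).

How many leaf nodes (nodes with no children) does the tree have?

pug: root
jay: left child of pug (depth 1)
asp: left child of jay (depth 2)
rat: right child of pug (depth 1)
yak: right child of rat (depth 2)
gnu: right child of asp (depth 3)
boa: left child of gnu (depth 4)
doe: right child of boa (depth 5)

Leaves: doe, yak — 2 in total.

2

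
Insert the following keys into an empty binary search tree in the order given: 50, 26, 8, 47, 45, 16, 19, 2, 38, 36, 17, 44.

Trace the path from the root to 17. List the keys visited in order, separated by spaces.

50: root
26: left child of 50 (depth 1)
8: left child of 26 (depth 2)
47: right child of 26 (depth 2)
45: left child of 47 (depth 3)
16: right child of 8 (depth 3)
19: right child of 16 (depth 4)
2: left child of 8 (depth 3)
38: left child of 45 (depth 4)
36: left child of 38 (depth 5)
17: left child of 19 (depth 5)
44: right child of 38 (depth 5)

50 26 8 16 19 17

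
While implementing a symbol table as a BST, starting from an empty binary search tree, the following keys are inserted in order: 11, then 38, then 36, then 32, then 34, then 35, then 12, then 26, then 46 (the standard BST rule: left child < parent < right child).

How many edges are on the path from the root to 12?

4

Insert 11: tree is empty, so 11 becomes the root.
Insert 38: 38 > 11 → go right. Place as right child of 11.
Insert 36: 36 > 11 → go right; 36 < 38 → go left. Place as left child of 38.
Insert 32: 32 > 11 → go right; 32 < 38 → go left; 32 < 36 → go left. Place as left child of 36.
Insert 34: 34 > 11 → go right; 34 < 38 → go left; 34 < 36 → go left; 34 > 32 → go right. Place as right child of 32.
Insert 35: 35 > 11 → go right; 35 < 38 → go left; 35 < 36 → go left; 35 > 32 → go right; 35 > 34 → go right. Place as right child of 34.
Insert 12: 12 > 11 → go right; 12 < 38 → go left; 12 < 36 → go left; 12 < 32 → go left. Place as left child of 32.
Insert 26: 26 > 11 → go right; 26 < 38 → go left; 26 < 36 → go left; 26 < 32 → go left; 26 > 12 → go right. Place as right child of 12.
Insert 46: 46 > 11 → go right; 46 > 38 → go right. Place as right child of 38.

Path to 12: 11 → 38 → 36 → 32 → 12, which is 4 edges.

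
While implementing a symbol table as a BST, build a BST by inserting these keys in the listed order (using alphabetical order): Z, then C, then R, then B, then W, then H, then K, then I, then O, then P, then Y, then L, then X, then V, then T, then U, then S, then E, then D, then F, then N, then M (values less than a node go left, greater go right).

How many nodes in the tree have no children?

9

Resulting structure (node: left, right):
  Z: L=C, R=–
  C: L=B, R=R
  R: L=H, R=W
  B: L=–, R=–
  W: L=V, R=Y
  H: L=E, R=K
  K: L=I, R=O
  I: L=–, R=–
  O: L=L, R=P
  P: L=–, R=–
  Y: L=X, R=–
  L: L=–, R=N
  X: L=–, R=–
  V: L=T, R=–
  T: L=S, R=U
  U: L=–, R=–
  S: L=–, R=–
  E: L=D, R=F
  D: L=–, R=–
  F: L=–, R=–
  N: L=M, R=–
  M: L=–, R=–

Leaves: B, D, F, I, M, P, S, U, X — 9 in total.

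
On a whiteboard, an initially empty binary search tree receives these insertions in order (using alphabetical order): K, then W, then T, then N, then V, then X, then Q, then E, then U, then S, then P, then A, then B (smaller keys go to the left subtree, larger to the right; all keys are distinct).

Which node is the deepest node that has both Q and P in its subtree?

Q

Insert K: tree is empty, so K becomes the root.
Insert W: W > K → go right. Place as right child of K.
Insert T: T > K → go right; T < W → go left. Place as left child of W.
Insert N: N > K → go right; N < W → go left; N < T → go left. Place as left child of T.
Insert V: V > K → go right; V < W → go left; V > T → go right. Place as right child of T.
Insert X: X > K → go right; X > W → go right. Place as right child of W.
Insert Q: Q > K → go right; Q < W → go left; Q < T → go left; Q > N → go right. Place as right child of N.
Insert E: E < K → go left. Place as left child of K.
Insert U: U > K → go right; U < W → go left; U > T → go right; U < V → go left. Place as left child of V.
Insert S: S > K → go right; S < W → go left; S < T → go left; S > N → go right; S > Q → go right. Place as right child of Q.
Insert P: P > K → go right; P < W → go left; P < T → go left; P > N → go right; P < Q → go left. Place as left child of Q.
Insert A: A < K → go left; A < E → go left. Place as left child of E.
Insert B: B < K → go left; B < E → go left; B > A → go right. Place as right child of A.

Path to Q: K → W → T → N → Q
Path to P: K → W → T → N → Q → P
Q lies on both paths and is an ancestor of the other node.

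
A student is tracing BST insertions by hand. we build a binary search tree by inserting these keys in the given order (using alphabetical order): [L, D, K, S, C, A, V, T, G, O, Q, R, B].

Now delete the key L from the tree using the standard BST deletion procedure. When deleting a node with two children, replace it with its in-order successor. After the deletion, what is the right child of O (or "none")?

L: root
D: left child of L (depth 1)
K: right child of D (depth 2)
S: right child of L (depth 1)
C: left child of D (depth 2)
A: left child of C (depth 3)
V: right child of S (depth 2)
T: left child of V (depth 3)
G: left child of K (depth 3)
O: left child of S (depth 2)
Q: right child of O (depth 3)
R: right child of Q (depth 4)
B: right child of A (depth 4)

Delete L (two children — replace with in-order successor).
After deletion, O's right child: S.

S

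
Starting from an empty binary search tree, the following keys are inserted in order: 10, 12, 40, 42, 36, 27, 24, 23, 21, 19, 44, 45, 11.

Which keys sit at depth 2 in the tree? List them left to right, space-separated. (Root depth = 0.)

Resulting structure (node: left, right):
  10: L=–, R=12
  12: L=11, R=40
  40: L=36, R=42
  42: L=–, R=44
  36: L=27, R=–
  27: L=24, R=–
  24: L=23, R=–
  23: L=21, R=–
  21: L=19, R=–
  19: L=–, R=–
  44: L=–, R=45
  45: L=–, R=–
  11: L=–, R=–

11 40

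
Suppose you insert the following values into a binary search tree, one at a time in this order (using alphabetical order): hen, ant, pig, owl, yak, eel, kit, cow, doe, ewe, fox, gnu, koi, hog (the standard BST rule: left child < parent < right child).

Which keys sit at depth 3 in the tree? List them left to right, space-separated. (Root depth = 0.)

cow ewe kit

hen: root
ant: left child of hen (depth 1)
pig: right child of hen (depth 1)
owl: left child of pig (depth 2)
yak: right child of pig (depth 2)
eel: right child of ant (depth 2)
kit: left child of owl (depth 3)
cow: left child of eel (depth 3)
doe: right child of cow (depth 4)
ewe: right child of eel (depth 3)
fox: right child of ewe (depth 4)
gnu: right child of fox (depth 5)
koi: right child of kit (depth 4)
hog: left child of kit (depth 4)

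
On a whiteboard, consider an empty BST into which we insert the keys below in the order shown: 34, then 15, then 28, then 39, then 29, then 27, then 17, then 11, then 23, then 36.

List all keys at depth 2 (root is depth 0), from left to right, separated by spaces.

34: root
15: left child of 34 (depth 1)
28: right child of 15 (depth 2)
39: right child of 34 (depth 1)
29: right child of 28 (depth 3)
27: left child of 28 (depth 3)
17: left child of 27 (depth 4)
11: left child of 15 (depth 2)
23: right child of 17 (depth 5)
36: left child of 39 (depth 2)

11 28 36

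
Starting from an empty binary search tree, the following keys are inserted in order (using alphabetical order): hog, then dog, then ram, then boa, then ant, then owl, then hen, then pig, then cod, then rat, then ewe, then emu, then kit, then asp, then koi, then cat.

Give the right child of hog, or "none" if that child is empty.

hog: root
dog: left child of hog (depth 1)
ram: right child of hog (depth 1)
boa: left child of dog (depth 2)
ant: left child of boa (depth 3)
owl: left child of ram (depth 2)
hen: right child of dog (depth 2)
pig: right child of owl (depth 3)
cod: right child of boa (depth 3)
rat: right child of ram (depth 2)
ewe: left child of hen (depth 3)
emu: left child of ewe (depth 4)
kit: left child of owl (depth 3)
asp: right child of ant (depth 4)
koi: right child of kit (depth 4)
cat: left child of cod (depth 4)

ram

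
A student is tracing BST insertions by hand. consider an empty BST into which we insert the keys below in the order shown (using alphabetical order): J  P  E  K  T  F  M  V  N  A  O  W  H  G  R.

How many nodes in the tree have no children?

Insert J: tree is empty, so J becomes the root.
Insert P: P > J → go right. Place as right child of J.
Insert E: E < J → go left. Place as left child of J.
Insert K: K > J → go right; K < P → go left. Place as left child of P.
Insert T: T > J → go right; T > P → go right. Place as right child of P.
Insert F: F < J → go left; F > E → go right. Place as right child of E.
Insert M: M > J → go right; M < P → go left; M > K → go right. Place as right child of K.
Insert V: V > J → go right; V > P → go right; V > T → go right. Place as right child of T.
Insert N: N > J → go right; N < P → go left; N > K → go right; N > M → go right. Place as right child of M.
Insert A: A < J → go left; A < E → go left. Place as left child of E.
Insert O: O > J → go right; O < P → go left; O > K → go right; O > M → go right; O > N → go right. Place as right child of N.
Insert W: W > J → go right; W > P → go right; W > T → go right; W > V → go right. Place as right child of V.
Insert H: H < J → go left; H > E → go right; H > F → go right. Place as right child of F.
Insert G: G < J → go left; G > E → go right; G > F → go right; G < H → go left. Place as left child of H.
Insert R: R > J → go right; R > P → go right; R < T → go left. Place as left child of T.

Leaves: A, G, O, R, W — 5 in total.

5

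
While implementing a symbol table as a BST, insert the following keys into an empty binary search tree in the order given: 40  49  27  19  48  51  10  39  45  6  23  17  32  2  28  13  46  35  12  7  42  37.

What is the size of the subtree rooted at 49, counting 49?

6

40: root
49: right child of 40 (depth 1)
27: left child of 40 (depth 1)
19: left child of 27 (depth 2)
48: left child of 49 (depth 2)
51: right child of 49 (depth 2)
10: left child of 19 (depth 3)
39: right child of 27 (depth 2)
45: left child of 48 (depth 3)
6: left child of 10 (depth 4)
23: right child of 19 (depth 3)
17: right child of 10 (depth 4)
32: left child of 39 (depth 3)
2: left child of 6 (depth 5)
28: left child of 32 (depth 4)
13: left child of 17 (depth 5)
46: right child of 45 (depth 4)
35: right child of 32 (depth 4)
12: left child of 13 (depth 6)
7: right child of 6 (depth 5)
42: left child of 45 (depth 4)
37: right child of 35 (depth 5)

Subtree rooted at 49 contains: 49, 48, 45, 42, 46, 51 — 6 nodes.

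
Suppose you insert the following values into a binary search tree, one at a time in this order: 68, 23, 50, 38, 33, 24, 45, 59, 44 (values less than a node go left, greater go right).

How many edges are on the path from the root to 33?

4

Insert 68: tree is empty, so 68 becomes the root.
Insert 23: 23 < 68 → go left. Place as left child of 68.
Insert 50: 50 < 68 → go left; 50 > 23 → go right. Place as right child of 23.
Insert 38: 38 < 68 → go left; 38 > 23 → go right; 38 < 50 → go left. Place as left child of 50.
Insert 33: 33 < 68 → go left; 33 > 23 → go right; 33 < 50 → go left; 33 < 38 → go left. Place as left child of 38.
Insert 24: 24 < 68 → go left; 24 > 23 → go right; 24 < 50 → go left; 24 < 38 → go left; 24 < 33 → go left. Place as left child of 33.
Insert 45: 45 < 68 → go left; 45 > 23 → go right; 45 < 50 → go left; 45 > 38 → go right. Place as right child of 38.
Insert 59: 59 < 68 → go left; 59 > 23 → go right; 59 > 50 → go right. Place as right child of 50.
Insert 44: 44 < 68 → go left; 44 > 23 → go right; 44 < 50 → go left; 44 > 38 → go right; 44 < 45 → go left. Place as left child of 45.

Path to 33: 68 → 23 → 50 → 38 → 33, which is 4 edges.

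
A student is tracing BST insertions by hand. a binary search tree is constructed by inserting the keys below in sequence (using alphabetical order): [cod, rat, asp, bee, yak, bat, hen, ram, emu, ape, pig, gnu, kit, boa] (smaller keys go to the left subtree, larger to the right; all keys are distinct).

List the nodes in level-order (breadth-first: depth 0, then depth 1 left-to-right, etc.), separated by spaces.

cod asp rat ape bee hen yak bat boa emu ram gnu pig kit

cod: root
rat: right child of cod (depth 1)
asp: left child of cod (depth 1)
bee: right child of asp (depth 2)
yak: right child of rat (depth 2)
bat: left child of bee (depth 3)
hen: left child of rat (depth 2)
ram: right child of hen (depth 3)
emu: left child of hen (depth 3)
ape: left child of asp (depth 2)
pig: left child of ram (depth 4)
gnu: right child of emu (depth 4)
kit: left child of pig (depth 5)
boa: right child of bee (depth 3)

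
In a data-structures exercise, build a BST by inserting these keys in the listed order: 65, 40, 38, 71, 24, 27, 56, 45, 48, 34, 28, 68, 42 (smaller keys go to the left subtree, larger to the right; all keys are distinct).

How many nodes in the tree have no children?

Resulting structure (node: left, right):
  65: L=40, R=71
  40: L=38, R=56
  38: L=24, R=–
  71: L=68, R=–
  24: L=–, R=27
  27: L=–, R=34
  56: L=45, R=–
  45: L=42, R=48
  48: L=–, R=–
  34: L=28, R=–
  28: L=–, R=–
  68: L=–, R=–
  42: L=–, R=–

Leaves: 28, 42, 48, 68 — 4 in total.

4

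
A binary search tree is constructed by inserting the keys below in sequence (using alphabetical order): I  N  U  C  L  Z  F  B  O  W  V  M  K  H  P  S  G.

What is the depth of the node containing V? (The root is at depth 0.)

5

Insert I: tree is empty, so I becomes the root.
Insert N: N > I → go right. Place as right child of I.
Insert U: U > I → go right; U > N → go right. Place as right child of N.
Insert C: C < I → go left. Place as left child of I.
Insert L: L > I → go right; L < N → go left. Place as left child of N.
Insert Z: Z > I → go right; Z > N → go right; Z > U → go right. Place as right child of U.
Insert F: F < I → go left; F > C → go right. Place as right child of C.
Insert B: B < I → go left; B < C → go left. Place as left child of C.
Insert O: O > I → go right; O > N → go right; O < U → go left. Place as left child of U.
Insert W: W > I → go right; W > N → go right; W > U → go right; W < Z → go left. Place as left child of Z.
Insert V: V > I → go right; V > N → go right; V > U → go right; V < Z → go left; V < W → go left. Place as left child of W.
Insert M: M > I → go right; M < N → go left; M > L → go right. Place as right child of L.
Insert K: K > I → go right; K < N → go left; K < L → go left. Place as left child of L.
Insert H: H < I → go left; H > C → go right; H > F → go right. Place as right child of F.
Insert P: P > I → go right; P > N → go right; P < U → go left; P > O → go right. Place as right child of O.
Insert S: S > I → go right; S > N → go right; S < U → go left; S > O → go right; S > P → go right. Place as right child of P.
Insert G: G < I → go left; G > C → go right; G > F → go right; G < H → go left. Place as left child of H.

Path to V: I → N → U → Z → W → V, which is 5 edges.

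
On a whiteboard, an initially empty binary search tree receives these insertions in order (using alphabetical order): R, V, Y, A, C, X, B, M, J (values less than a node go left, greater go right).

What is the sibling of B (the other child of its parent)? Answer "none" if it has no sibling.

M

Resulting structure (node: left, right):
  R: L=A, R=V
  V: L=–, R=Y
  Y: L=X, R=–
  A: L=–, R=C
  C: L=B, R=M
  X: L=–, R=–
  B: L=–, R=–
  M: L=J, R=–
  J: L=–, R=–

B's parent is C; the other child of C is M.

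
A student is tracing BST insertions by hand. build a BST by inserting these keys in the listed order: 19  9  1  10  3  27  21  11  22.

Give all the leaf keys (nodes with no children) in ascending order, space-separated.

3 11 22

Resulting structure (node: left, right):
  19: L=9, R=27
  9: L=1, R=10
  1: L=–, R=3
  10: L=–, R=11
  3: L=–, R=–
  27: L=21, R=–
  21: L=–, R=22
  11: L=–, R=–
  22: L=–, R=–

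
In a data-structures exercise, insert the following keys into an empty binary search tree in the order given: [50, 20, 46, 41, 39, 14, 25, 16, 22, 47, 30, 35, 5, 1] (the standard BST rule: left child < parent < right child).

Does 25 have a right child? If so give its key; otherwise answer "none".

Insert 50: tree is empty, so 50 becomes the root.
Insert 20: 20 < 50 → go left. Place as left child of 50.
Insert 46: 46 < 50 → go left; 46 > 20 → go right. Place as right child of 20.
Insert 41: 41 < 50 → go left; 41 > 20 → go right; 41 < 46 → go left. Place as left child of 46.
Insert 39: 39 < 50 → go left; 39 > 20 → go right; 39 < 46 → go left; 39 < 41 → go left. Place as left child of 41.
Insert 14: 14 < 50 → go left; 14 < 20 → go left. Place as left child of 20.
Insert 25: 25 < 50 → go left; 25 > 20 → go right; 25 < 46 → go left; 25 < 41 → go left; 25 < 39 → go left. Place as left child of 39.
Insert 16: 16 < 50 → go left; 16 < 20 → go left; 16 > 14 → go right. Place as right child of 14.
Insert 22: 22 < 50 → go left; 22 > 20 → go right; 22 < 46 → go left; 22 < 41 → go left; 22 < 39 → go left; 22 < 25 → go left. Place as left child of 25.
Insert 47: 47 < 50 → go left; 47 > 20 → go right; 47 > 46 → go right. Place as right child of 46.
Insert 30: 30 < 50 → go left; 30 > 20 → go right; 30 < 46 → go left; 30 < 41 → go left; 30 < 39 → go left; 30 > 25 → go right. Place as right child of 25.
Insert 35: 35 < 50 → go left; 35 > 20 → go right; 35 < 46 → go left; 35 < 41 → go left; 35 < 39 → go left; 35 > 25 → go right; 35 > 30 → go right. Place as right child of 30.
Insert 5: 5 < 50 → go left; 5 < 20 → go left; 5 < 14 → go left. Place as left child of 14.
Insert 1: 1 < 50 → go left; 1 < 20 → go left; 1 < 14 → go left; 1 < 5 → go left. Place as left child of 5.

30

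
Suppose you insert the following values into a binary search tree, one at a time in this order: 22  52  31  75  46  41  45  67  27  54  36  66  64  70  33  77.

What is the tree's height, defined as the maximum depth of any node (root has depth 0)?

6

22: root
52: right child of 22 (depth 1)
31: left child of 52 (depth 2)
75: right child of 52 (depth 2)
46: right child of 31 (depth 3)
41: left child of 46 (depth 4)
45: right child of 41 (depth 5)
67: left child of 75 (depth 3)
27: left child of 31 (depth 3)
54: left child of 67 (depth 4)
36: left child of 41 (depth 5)
66: right child of 54 (depth 5)
64: left child of 66 (depth 6)
70: right child of 67 (depth 4)
33: left child of 36 (depth 6)
77: right child of 75 (depth 3)

The deepest node is 64 at depth 6.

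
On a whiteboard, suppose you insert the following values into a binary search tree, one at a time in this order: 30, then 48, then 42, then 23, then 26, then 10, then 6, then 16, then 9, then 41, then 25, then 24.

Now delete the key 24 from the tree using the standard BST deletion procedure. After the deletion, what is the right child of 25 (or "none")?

none

30: root
48: right child of 30 (depth 1)
42: left child of 48 (depth 2)
23: left child of 30 (depth 1)
26: right child of 23 (depth 2)
10: left child of 23 (depth 2)
6: left child of 10 (depth 3)
16: right child of 10 (depth 3)
9: right child of 6 (depth 4)
41: left child of 42 (depth 3)
25: left child of 26 (depth 3)
24: left child of 25 (depth 4)

Delete 24 (at most one child — splice it out).
After deletion, 25's right child: none.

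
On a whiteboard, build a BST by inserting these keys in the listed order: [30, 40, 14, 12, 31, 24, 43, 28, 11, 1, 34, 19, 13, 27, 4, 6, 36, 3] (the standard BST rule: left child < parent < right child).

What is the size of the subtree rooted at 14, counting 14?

12

30: root
40: right child of 30 (depth 1)
14: left child of 30 (depth 1)
12: left child of 14 (depth 2)
31: left child of 40 (depth 2)
24: right child of 14 (depth 2)
43: right child of 40 (depth 2)
28: right child of 24 (depth 3)
11: left child of 12 (depth 3)
1: left child of 11 (depth 4)
34: right child of 31 (depth 3)
19: left child of 24 (depth 3)
13: right child of 12 (depth 3)
27: left child of 28 (depth 4)
4: right child of 1 (depth 5)
6: right child of 4 (depth 6)
36: right child of 34 (depth 4)
3: left child of 4 (depth 6)

Subtree rooted at 14 contains: 14, 12, 11, 1, 4, 3, 6, 13, 24, 19, 28, 27 — 12 nodes.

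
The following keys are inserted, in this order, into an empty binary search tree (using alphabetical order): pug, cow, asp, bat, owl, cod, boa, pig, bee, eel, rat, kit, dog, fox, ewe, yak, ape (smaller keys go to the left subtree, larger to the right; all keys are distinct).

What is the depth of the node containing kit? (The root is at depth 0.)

4

pug: root
cow: left child of pug (depth 1)
asp: left child of cow (depth 2)
bat: right child of asp (depth 3)
owl: right child of cow (depth 2)
cod: right child of bat (depth 4)
boa: left child of cod (depth 5)
pig: right child of owl (depth 3)
bee: left child of boa (depth 6)
eel: left child of owl (depth 3)
rat: right child of pug (depth 1)
kit: right child of eel (depth 4)
dog: left child of eel (depth 4)
fox: left child of kit (depth 5)
ewe: left child of fox (depth 6)
yak: right child of rat (depth 2)
ape: left child of asp (depth 3)

Path to kit: pug → cow → owl → eel → kit, which is 4 edges.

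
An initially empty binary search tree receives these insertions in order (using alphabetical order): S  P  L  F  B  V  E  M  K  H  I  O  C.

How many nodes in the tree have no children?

4

S: root
P: left child of S (depth 1)
L: left child of P (depth 2)
F: left child of L (depth 3)
B: left child of F (depth 4)
V: right child of S (depth 1)
E: right child of B (depth 5)
M: right child of L (depth 3)
K: right child of F (depth 4)
H: left child of K (depth 5)
I: right child of H (depth 6)
O: right child of M (depth 4)
C: left child of E (depth 6)

Leaves: C, I, O, V — 4 in total.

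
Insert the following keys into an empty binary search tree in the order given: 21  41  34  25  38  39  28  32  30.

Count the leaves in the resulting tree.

Resulting structure (node: left, right):
  21: L=–, R=41
  41: L=34, R=–
  34: L=25, R=38
  25: L=–, R=28
  38: L=–, R=39
  39: L=–, R=–
  28: L=–, R=32
  32: L=30, R=–
  30: L=–, R=–

Leaves: 30, 39 — 2 in total.

2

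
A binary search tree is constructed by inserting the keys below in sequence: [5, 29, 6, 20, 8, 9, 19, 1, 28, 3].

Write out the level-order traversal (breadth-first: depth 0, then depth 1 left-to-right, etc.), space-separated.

Resulting structure (node: left, right):
  5: L=1, R=29
  29: L=6, R=–
  6: L=–, R=20
  20: L=8, R=28
  8: L=–, R=9
  9: L=–, R=19
  19: L=–, R=–
  1: L=–, R=3
  28: L=–, R=–
  3: L=–, R=–

5 1 29 3 6 20 8 28 9 19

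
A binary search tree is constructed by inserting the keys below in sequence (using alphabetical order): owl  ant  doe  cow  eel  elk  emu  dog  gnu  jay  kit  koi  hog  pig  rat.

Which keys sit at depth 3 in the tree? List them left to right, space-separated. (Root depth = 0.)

cow eel

owl: root
ant: left child of owl (depth 1)
doe: right child of ant (depth 2)
cow: left child of doe (depth 3)
eel: right child of doe (depth 3)
elk: right child of eel (depth 4)
emu: right child of elk (depth 5)
dog: left child of eel (depth 4)
gnu: right child of emu (depth 6)
jay: right child of gnu (depth 7)
kit: right child of jay (depth 8)
koi: right child of kit (depth 9)
hog: left child of jay (depth 8)
pig: right child of owl (depth 1)
rat: right child of pig (depth 2)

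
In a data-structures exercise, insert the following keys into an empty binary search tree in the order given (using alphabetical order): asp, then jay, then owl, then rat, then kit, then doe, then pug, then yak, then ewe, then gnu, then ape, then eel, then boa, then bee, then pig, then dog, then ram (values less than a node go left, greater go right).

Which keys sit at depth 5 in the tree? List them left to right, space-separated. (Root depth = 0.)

Insert asp: tree is empty, so asp becomes the root.
Insert jay: jay > asp → go right. Place as right child of asp.
Insert owl: owl > asp → go right; owl > jay → go right. Place as right child of jay.
Insert rat: rat > asp → go right; rat > jay → go right; rat > owl → go right. Place as right child of owl.
Insert kit: kit > asp → go right; kit > jay → go right; kit < owl → go left. Place as left child of owl.
Insert doe: doe > asp → go right; doe < jay → go left. Place as left child of jay.
Insert pug: pug > asp → go right; pug > jay → go right; pug > owl → go right; pug < rat → go left. Place as left child of rat.
Insert yak: yak > asp → go right; yak > jay → go right; yak > owl → go right; yak > rat → go right. Place as right child of rat.
Insert ewe: ewe > asp → go right; ewe < jay → go left; ewe > doe → go right. Place as right child of doe.
Insert gnu: gnu > asp → go right; gnu < jay → go left; gnu > doe → go right; gnu > ewe → go right. Place as right child of ewe.
Insert ape: ape < asp → go left. Place as left child of asp.
Insert eel: eel > asp → go right; eel < jay → go left; eel > doe → go right; eel < ewe → go left. Place as left child of ewe.
Insert boa: boa > asp → go right; boa < jay → go left; boa < doe → go left. Place as left child of doe.
Insert bee: bee > asp → go right; bee < jay → go left; bee < doe → go left; bee < boa → go left. Place as left child of boa.
Insert pig: pig > asp → go right; pig > jay → go right; pig > owl → go right; pig < rat → go left; pig < pug → go left. Place as left child of pug.
Insert dog: dog > asp → go right; dog < jay → go left; dog > doe → go right; dog < ewe → go left; dog < eel → go left. Place as left child of eel.
Insert ram: ram > asp → go right; ram > jay → go right; ram > owl → go right; ram < rat → go left; ram > pug → go right. Place as right child of pug.

dog pig ram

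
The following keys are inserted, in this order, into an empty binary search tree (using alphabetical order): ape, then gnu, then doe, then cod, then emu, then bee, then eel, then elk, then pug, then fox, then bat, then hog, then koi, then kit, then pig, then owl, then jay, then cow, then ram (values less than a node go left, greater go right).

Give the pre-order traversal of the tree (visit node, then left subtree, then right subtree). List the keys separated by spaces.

Insert ape: tree is empty, so ape becomes the root.
Insert gnu: gnu > ape → go right. Place as right child of ape.
Insert doe: doe > ape → go right; doe < gnu → go left. Place as left child of gnu.
Insert cod: cod > ape → go right; cod < gnu → go left; cod < doe → go left. Place as left child of doe.
Insert emu: emu > ape → go right; emu < gnu → go left; emu > doe → go right. Place as right child of doe.
Insert bee: bee > ape → go right; bee < gnu → go left; bee < doe → go left; bee < cod → go left. Place as left child of cod.
Insert eel: eel > ape → go right; eel < gnu → go left; eel > doe → go right; eel < emu → go left. Place as left child of emu.
Insert elk: elk > ape → go right; elk < gnu → go left; elk > doe → go right; elk < emu → go left; elk > eel → go right. Place as right child of eel.
Insert pug: pug > ape → go right; pug > gnu → go right. Place as right child of gnu.
Insert fox: fox > ape → go right; fox < gnu → go left; fox > doe → go right; fox > emu → go right. Place as right child of emu.
Insert bat: bat > ape → go right; bat < gnu → go left; bat < doe → go left; bat < cod → go left; bat < bee → go left. Place as left child of bee.
Insert hog: hog > ape → go right; hog > gnu → go right; hog < pug → go left. Place as left child of pug.
Insert koi: koi > ape → go right; koi > gnu → go right; koi < pug → go left; koi > hog → go right. Place as right child of hog.
Insert kit: kit > ape → go right; kit > gnu → go right; kit < pug → go left; kit > hog → go right; kit < koi → go left. Place as left child of koi.
Insert pig: pig > ape → go right; pig > gnu → go right; pig < pug → go left; pig > hog → go right; pig > koi → go right. Place as right child of koi.
Insert owl: owl > ape → go right; owl > gnu → go right; owl < pug → go left; owl > hog → go right; owl > koi → go right; owl < pig → go left. Place as left child of pig.
Insert jay: jay > ape → go right; jay > gnu → go right; jay < pug → go left; jay > hog → go right; jay < koi → go left; jay < kit → go left. Place as left child of kit.
Insert cow: cow > ape → go right; cow < gnu → go left; cow < doe → go left; cow > cod → go right. Place as right child of cod.
Insert ram: ram > ape → go right; ram > gnu → go right; ram > pug → go right. Place as right child of pug.

ape gnu doe cod bee bat cow emu eel elk fox pug hog koi kit jay pig owl ram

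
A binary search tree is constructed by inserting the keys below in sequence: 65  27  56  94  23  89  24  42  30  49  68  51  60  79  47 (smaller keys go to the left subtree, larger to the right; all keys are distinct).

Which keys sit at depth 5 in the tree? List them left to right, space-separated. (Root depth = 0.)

Resulting structure (node: left, right):
  65: L=27, R=94
  27: L=23, R=56
  56: L=42, R=60
  94: L=89, R=–
  23: L=–, R=24
  89: L=68, R=–
  24: L=–, R=–
  42: L=30, R=49
  30: L=–, R=–
  49: L=47, R=51
  68: L=–, R=79
  51: L=–, R=–
  60: L=–, R=–
  79: L=–, R=–
  47: L=–, R=–

47 51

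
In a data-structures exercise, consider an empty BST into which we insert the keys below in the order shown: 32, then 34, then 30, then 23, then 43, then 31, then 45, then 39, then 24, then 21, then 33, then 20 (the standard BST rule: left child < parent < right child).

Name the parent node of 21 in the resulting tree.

23

Resulting structure (node: left, right):
  32: L=30, R=34
  34: L=33, R=43
  30: L=23, R=31
  23: L=21, R=24
  43: L=39, R=45
  31: L=–, R=–
  45: L=–, R=–
  39: L=–, R=–
  24: L=–, R=–
  21: L=20, R=–
  33: L=–, R=–
  20: L=–, R=–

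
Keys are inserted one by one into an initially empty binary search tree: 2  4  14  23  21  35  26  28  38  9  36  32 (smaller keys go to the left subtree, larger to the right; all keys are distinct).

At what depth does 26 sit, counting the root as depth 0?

Insert 2: tree is empty, so 2 becomes the root.
Insert 4: 4 > 2 → go right. Place as right child of 2.
Insert 14: 14 > 2 → go right; 14 > 4 → go right. Place as right child of 4.
Insert 23: 23 > 2 → go right; 23 > 4 → go right; 23 > 14 → go right. Place as right child of 14.
Insert 21: 21 > 2 → go right; 21 > 4 → go right; 21 > 14 → go right; 21 < 23 → go left. Place as left child of 23.
Insert 35: 35 > 2 → go right; 35 > 4 → go right; 35 > 14 → go right; 35 > 23 → go right. Place as right child of 23.
Insert 26: 26 > 2 → go right; 26 > 4 → go right; 26 > 14 → go right; 26 > 23 → go right; 26 < 35 → go left. Place as left child of 35.
Insert 28: 28 > 2 → go right; 28 > 4 → go right; 28 > 14 → go right; 28 > 23 → go right; 28 < 35 → go left; 28 > 26 → go right. Place as right child of 26.
Insert 38: 38 > 2 → go right; 38 > 4 → go right; 38 > 14 → go right; 38 > 23 → go right; 38 > 35 → go right. Place as right child of 35.
Insert 9: 9 > 2 → go right; 9 > 4 → go right; 9 < 14 → go left. Place as left child of 14.
Insert 36: 36 > 2 → go right; 36 > 4 → go right; 36 > 14 → go right; 36 > 23 → go right; 36 > 35 → go right; 36 < 38 → go left. Place as left child of 38.
Insert 32: 32 > 2 → go right; 32 > 4 → go right; 32 > 14 → go right; 32 > 23 → go right; 32 < 35 → go left; 32 > 26 → go right; 32 > 28 → go right. Place as right child of 28.

Path to 26: 2 → 4 → 14 → 23 → 35 → 26, which is 5 edges.

5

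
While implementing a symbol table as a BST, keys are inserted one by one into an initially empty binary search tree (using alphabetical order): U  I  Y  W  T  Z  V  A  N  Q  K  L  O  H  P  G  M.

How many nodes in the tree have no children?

Resulting structure (node: left, right):
  U: L=I, R=Y
  I: L=A, R=T
  Y: L=W, R=Z
  W: L=V, R=–
  T: L=N, R=–
  Z: L=–, R=–
  V: L=–, R=–
  A: L=–, R=H
  N: L=K, R=Q
  Q: L=O, R=–
  K: L=–, R=L
  L: L=–, R=M
  O: L=–, R=P
  H: L=G, R=–
  P: L=–, R=–
  G: L=–, R=–
  M: L=–, R=–

Leaves: G, M, P, V, Z — 5 in total.

5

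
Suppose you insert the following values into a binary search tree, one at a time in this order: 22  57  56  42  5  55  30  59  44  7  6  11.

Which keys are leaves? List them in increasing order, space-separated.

6 11 30 44 59

Insert 22: tree is empty, so 22 becomes the root.
Insert 57: 57 > 22 → go right. Place as right child of 22.
Insert 56: 56 > 22 → go right; 56 < 57 → go left. Place as left child of 57.
Insert 42: 42 > 22 → go right; 42 < 57 → go left; 42 < 56 → go left. Place as left child of 56.
Insert 5: 5 < 22 → go left. Place as left child of 22.
Insert 55: 55 > 22 → go right; 55 < 57 → go left; 55 < 56 → go left; 55 > 42 → go right. Place as right child of 42.
Insert 30: 30 > 22 → go right; 30 < 57 → go left; 30 < 56 → go left; 30 < 42 → go left. Place as left child of 42.
Insert 59: 59 > 22 → go right; 59 > 57 → go right. Place as right child of 57.
Insert 44: 44 > 22 → go right; 44 < 57 → go left; 44 < 56 → go left; 44 > 42 → go right; 44 < 55 → go left. Place as left child of 55.
Insert 7: 7 < 22 → go left; 7 > 5 → go right. Place as right child of 5.
Insert 6: 6 < 22 → go left; 6 > 5 → go right; 6 < 7 → go left. Place as left child of 7.
Insert 11: 11 < 22 → go left; 11 > 5 → go right; 11 > 7 → go right. Place as right child of 7.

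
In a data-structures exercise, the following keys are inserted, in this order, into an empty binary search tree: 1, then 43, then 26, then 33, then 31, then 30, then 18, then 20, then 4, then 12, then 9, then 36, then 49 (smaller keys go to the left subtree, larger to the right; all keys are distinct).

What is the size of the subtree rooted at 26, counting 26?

10

Insert 1: tree is empty, so 1 becomes the root.
Insert 43: 43 > 1 → go right. Place as right child of 1.
Insert 26: 26 > 1 → go right; 26 < 43 → go left. Place as left child of 43.
Insert 33: 33 > 1 → go right; 33 < 43 → go left; 33 > 26 → go right. Place as right child of 26.
Insert 31: 31 > 1 → go right; 31 < 43 → go left; 31 > 26 → go right; 31 < 33 → go left. Place as left child of 33.
Insert 30: 30 > 1 → go right; 30 < 43 → go left; 30 > 26 → go right; 30 < 33 → go left; 30 < 31 → go left. Place as left child of 31.
Insert 18: 18 > 1 → go right; 18 < 43 → go left; 18 < 26 → go left. Place as left child of 26.
Insert 20: 20 > 1 → go right; 20 < 43 → go left; 20 < 26 → go left; 20 > 18 → go right. Place as right child of 18.
Insert 4: 4 > 1 → go right; 4 < 43 → go left; 4 < 26 → go left; 4 < 18 → go left. Place as left child of 18.
Insert 12: 12 > 1 → go right; 12 < 43 → go left; 12 < 26 → go left; 12 < 18 → go left; 12 > 4 → go right. Place as right child of 4.
Insert 9: 9 > 1 → go right; 9 < 43 → go left; 9 < 26 → go left; 9 < 18 → go left; 9 > 4 → go right; 9 < 12 → go left. Place as left child of 12.
Insert 36: 36 > 1 → go right; 36 < 43 → go left; 36 > 26 → go right; 36 > 33 → go right. Place as right child of 33.
Insert 49: 49 > 1 → go right; 49 > 43 → go right. Place as right child of 43.

Subtree rooted at 26 contains: 26, 18, 4, 12, 9, 20, 33, 31, 30, 36 — 10 nodes.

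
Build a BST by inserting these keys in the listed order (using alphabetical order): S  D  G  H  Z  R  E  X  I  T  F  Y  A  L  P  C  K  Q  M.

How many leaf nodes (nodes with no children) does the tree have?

7

Resulting structure (node: left, right):
  S: L=D, R=Z
  D: L=A, R=G
  G: L=E, R=H
  H: L=–, R=R
  Z: L=X, R=–
  R: L=I, R=–
  E: L=–, R=F
  X: L=T, R=Y
  I: L=–, R=L
  T: L=–, R=–
  F: L=–, R=–
  Y: L=–, R=–
  A: L=–, R=C
  L: L=K, R=P
  P: L=M, R=Q
  C: L=–, R=–
  K: L=–, R=–
  Q: L=–, R=–
  M: L=–, R=–

Leaves: C, F, K, M, Q, T, Y — 7 in total.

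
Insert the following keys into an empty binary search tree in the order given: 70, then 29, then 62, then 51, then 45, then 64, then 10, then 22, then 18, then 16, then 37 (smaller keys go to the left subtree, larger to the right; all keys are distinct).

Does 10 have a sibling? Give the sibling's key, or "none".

62

Insert 70: tree is empty, so 70 becomes the root.
Insert 29: 29 < 70 → go left. Place as left child of 70.
Insert 62: 62 < 70 → go left; 62 > 29 → go right. Place as right child of 29.
Insert 51: 51 < 70 → go left; 51 > 29 → go right; 51 < 62 → go left. Place as left child of 62.
Insert 45: 45 < 70 → go left; 45 > 29 → go right; 45 < 62 → go left; 45 < 51 → go left. Place as left child of 51.
Insert 64: 64 < 70 → go left; 64 > 29 → go right; 64 > 62 → go right. Place as right child of 62.
Insert 10: 10 < 70 → go left; 10 < 29 → go left. Place as left child of 29.
Insert 22: 22 < 70 → go left; 22 < 29 → go left; 22 > 10 → go right. Place as right child of 10.
Insert 18: 18 < 70 → go left; 18 < 29 → go left; 18 > 10 → go right; 18 < 22 → go left. Place as left child of 22.
Insert 16: 16 < 70 → go left; 16 < 29 → go left; 16 > 10 → go right; 16 < 22 → go left; 16 < 18 → go left. Place as left child of 18.
Insert 37: 37 < 70 → go left; 37 > 29 → go right; 37 < 62 → go left; 37 < 51 → go left; 37 < 45 → go left. Place as left child of 45.

10's parent is 29; the other child of 29 is 62.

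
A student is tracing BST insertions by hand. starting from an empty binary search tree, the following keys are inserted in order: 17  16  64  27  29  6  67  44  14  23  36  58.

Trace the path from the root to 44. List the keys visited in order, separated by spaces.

17 64 27 29 44

Insert 17: tree is empty, so 17 becomes the root.
Insert 16: 16 < 17 → go left. Place as left child of 17.
Insert 64: 64 > 17 → go right. Place as right child of 17.
Insert 27: 27 > 17 → go right; 27 < 64 → go left. Place as left child of 64.
Insert 29: 29 > 17 → go right; 29 < 64 → go left; 29 > 27 → go right. Place as right child of 27.
Insert 6: 6 < 17 → go left; 6 < 16 → go left. Place as left child of 16.
Insert 67: 67 > 17 → go right; 67 > 64 → go right. Place as right child of 64.
Insert 44: 44 > 17 → go right; 44 < 64 → go left; 44 > 27 → go right; 44 > 29 → go right. Place as right child of 29.
Insert 14: 14 < 17 → go left; 14 < 16 → go left; 14 > 6 → go right. Place as right child of 6.
Insert 23: 23 > 17 → go right; 23 < 64 → go left; 23 < 27 → go left. Place as left child of 27.
Insert 36: 36 > 17 → go right; 36 < 64 → go left; 36 > 27 → go right; 36 > 29 → go right; 36 < 44 → go left. Place as left child of 44.
Insert 58: 58 > 17 → go right; 58 < 64 → go left; 58 > 27 → go right; 58 > 29 → go right; 58 > 44 → go right. Place as right child of 44.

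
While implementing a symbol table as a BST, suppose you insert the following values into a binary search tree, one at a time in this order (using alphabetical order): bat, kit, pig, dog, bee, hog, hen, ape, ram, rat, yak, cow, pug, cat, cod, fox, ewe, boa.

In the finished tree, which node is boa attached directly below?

cat

Insert bat: tree is empty, so bat becomes the root.
Insert kit: kit > bat → go right. Place as right child of bat.
Insert pig: pig > bat → go right; pig > kit → go right. Place as right child of kit.
Insert dog: dog > bat → go right; dog < kit → go left. Place as left child of kit.
Insert bee: bee > bat → go right; bee < kit → go left; bee < dog → go left. Place as left child of dog.
Insert hog: hog > bat → go right; hog < kit → go left; hog > dog → go right. Place as right child of dog.
Insert hen: hen > bat → go right; hen < kit → go left; hen > dog → go right; hen < hog → go left. Place as left child of hog.
Insert ape: ape < bat → go left. Place as left child of bat.
Insert ram: ram > bat → go right; ram > kit → go right; ram > pig → go right. Place as right child of pig.
Insert rat: rat > bat → go right; rat > kit → go right; rat > pig → go right; rat > ram → go right. Place as right child of ram.
Insert yak: yak > bat → go right; yak > kit → go right; yak > pig → go right; yak > ram → go right; yak > rat → go right. Place as right child of rat.
Insert cow: cow > bat → go right; cow < kit → go left; cow < dog → go left; cow > bee → go right. Place as right child of bee.
Insert pug: pug > bat → go right; pug > kit → go right; pug > pig → go right; pug < ram → go left. Place as left child of ram.
Insert cat: cat > bat → go right; cat < kit → go left; cat < dog → go left; cat > bee → go right; cat < cow → go left. Place as left child of cow.
Insert cod: cod > bat → go right; cod < kit → go left; cod < dog → go left; cod > bee → go right; cod < cow → go left; cod > cat → go right. Place as right child of cat.
Insert fox: fox > bat → go right; fox < kit → go left; fox > dog → go right; fox < hog → go left; fox < hen → go left. Place as left child of hen.
Insert ewe: ewe > bat → go right; ewe < kit → go left; ewe > dog → go right; ewe < hog → go left; ewe < hen → go left; ewe < fox → go left. Place as left child of fox.
Insert boa: boa > bat → go right; boa < kit → go left; boa < dog → go left; boa > bee → go right; boa < cow → go left; boa < cat → go left. Place as left child of cat.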